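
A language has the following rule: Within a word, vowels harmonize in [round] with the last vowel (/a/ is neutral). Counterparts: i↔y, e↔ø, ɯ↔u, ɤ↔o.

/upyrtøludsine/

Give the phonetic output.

[ɯpirtelɯdsine]

/u/ harmonizes with /e/ ([-round]) → [ɯ]
/y/ harmonizes with /e/ ([-round]) → [i]
/ø/ harmonizes with /e/ ([-round]) → [e]
/u/ harmonizes with /e/ ([-round]) → [ɯ]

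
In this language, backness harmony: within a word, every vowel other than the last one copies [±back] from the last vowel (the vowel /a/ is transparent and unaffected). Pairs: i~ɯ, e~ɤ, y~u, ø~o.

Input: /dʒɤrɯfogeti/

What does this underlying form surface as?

/ɤ/ harmonizes with /i/ ([-back]) → [e]
/ɯ/ harmonizes with /i/ ([-back]) → [i]
/o/ harmonizes with /i/ ([-back]) → [ø]

[dʒeriføgeti]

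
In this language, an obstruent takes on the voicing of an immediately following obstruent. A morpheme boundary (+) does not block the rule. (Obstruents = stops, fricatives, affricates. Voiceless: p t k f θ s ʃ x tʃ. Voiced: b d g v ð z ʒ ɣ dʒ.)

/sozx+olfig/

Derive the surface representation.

[sosx+olfig]

/z/ before /x/ (voiceless) → [s]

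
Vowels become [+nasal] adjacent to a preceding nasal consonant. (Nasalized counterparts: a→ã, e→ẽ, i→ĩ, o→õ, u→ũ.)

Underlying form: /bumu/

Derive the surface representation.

[bumũ]

/u/ after nasal /m/ → [ũ]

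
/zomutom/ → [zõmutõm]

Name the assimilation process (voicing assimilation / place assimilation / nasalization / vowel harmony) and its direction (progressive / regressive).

nasalization, regressive

/o/→[õ] /o/→[õ].
Each target copies a feature from the following segment, so the direction is regressive.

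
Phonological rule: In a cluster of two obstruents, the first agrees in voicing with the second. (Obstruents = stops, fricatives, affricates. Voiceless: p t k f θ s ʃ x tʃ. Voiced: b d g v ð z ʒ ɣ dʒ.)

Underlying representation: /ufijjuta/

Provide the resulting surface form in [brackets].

[ufijjuta]

no segment meets the rule's conditions; no change.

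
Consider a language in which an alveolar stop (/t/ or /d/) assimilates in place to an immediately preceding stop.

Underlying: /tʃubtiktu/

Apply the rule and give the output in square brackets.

[tʃubpikku]

/t/ after /b/ (labial) → [p]
/t/ after /k/ (velar) → [k]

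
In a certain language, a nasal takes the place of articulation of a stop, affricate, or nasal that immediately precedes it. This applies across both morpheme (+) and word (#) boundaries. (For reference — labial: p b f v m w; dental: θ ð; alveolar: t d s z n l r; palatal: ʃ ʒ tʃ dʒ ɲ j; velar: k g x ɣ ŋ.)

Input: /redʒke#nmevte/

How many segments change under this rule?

/m/ after /n/ (alveolar) → [n]
1 segment changes.

1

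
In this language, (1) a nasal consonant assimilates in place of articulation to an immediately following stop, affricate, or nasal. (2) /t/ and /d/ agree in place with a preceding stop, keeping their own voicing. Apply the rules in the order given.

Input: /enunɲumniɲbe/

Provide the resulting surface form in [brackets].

Rule 1: /n/ before /ɲ/ (palatal) → [ɲ]
Rule 1: /m/ before /n/ (alveolar) → [n]
Rule 1: /ɲ/ before /b/ (labial) → [m]
After rule 1: enuɲɲunnimbe
Rule 2: no segment meets the rule's conditions; no change.

[enuɲɲunnimbe]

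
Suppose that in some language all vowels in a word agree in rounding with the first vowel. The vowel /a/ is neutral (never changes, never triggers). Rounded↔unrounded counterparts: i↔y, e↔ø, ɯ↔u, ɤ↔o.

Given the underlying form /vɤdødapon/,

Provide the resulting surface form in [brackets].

/ø/ harmonizes with /ɤ/ ([-round]) → [e]
/o/ harmonizes with /ɤ/ ([-round]) → [ɤ]

[vɤdedapɤn]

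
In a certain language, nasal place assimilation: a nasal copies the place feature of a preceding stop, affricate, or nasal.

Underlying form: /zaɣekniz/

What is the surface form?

[zaɣekŋiz]

/n/ after /k/ (velar) → [ŋ]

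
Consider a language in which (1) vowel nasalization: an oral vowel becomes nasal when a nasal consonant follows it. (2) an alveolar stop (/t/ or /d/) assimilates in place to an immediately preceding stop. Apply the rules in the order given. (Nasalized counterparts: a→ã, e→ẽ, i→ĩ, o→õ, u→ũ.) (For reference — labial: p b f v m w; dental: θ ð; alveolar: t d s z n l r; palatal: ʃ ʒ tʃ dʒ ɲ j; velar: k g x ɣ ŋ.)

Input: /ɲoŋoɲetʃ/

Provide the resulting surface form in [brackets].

Rule 1: /o/ before nasal /ŋ/ → [õ]
Rule 1: /o/ before nasal /ɲ/ → [õ]
After rule 1: ɲõŋõɲetʃ
Rule 2: no segment meets the rule's conditions; no change.

[ɲõŋõɲetʃ]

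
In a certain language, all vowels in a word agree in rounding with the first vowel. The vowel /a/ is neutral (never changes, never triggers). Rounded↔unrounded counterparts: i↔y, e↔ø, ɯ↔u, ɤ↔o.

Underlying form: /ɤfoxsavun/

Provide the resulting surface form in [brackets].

/o/ harmonizes with /ɤ/ ([-round]) → [ɤ]
/u/ harmonizes with /ɤ/ ([-round]) → [ɯ]

[ɤfɤxsavɯn]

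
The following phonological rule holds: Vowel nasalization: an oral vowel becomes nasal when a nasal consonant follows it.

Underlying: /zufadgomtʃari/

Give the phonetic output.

[zufadgõmtʃari]

/o/ before nasal /m/ → [õ]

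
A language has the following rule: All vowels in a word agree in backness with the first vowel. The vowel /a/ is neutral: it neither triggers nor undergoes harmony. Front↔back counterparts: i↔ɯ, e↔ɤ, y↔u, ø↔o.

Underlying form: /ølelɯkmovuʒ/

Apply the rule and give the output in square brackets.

/ɯ/ harmonizes with /ø/ ([-back]) → [i]
/o/ harmonizes with /ø/ ([-back]) → [ø]
/u/ harmonizes with /ø/ ([-back]) → [y]

[ølelikmøvyʒ]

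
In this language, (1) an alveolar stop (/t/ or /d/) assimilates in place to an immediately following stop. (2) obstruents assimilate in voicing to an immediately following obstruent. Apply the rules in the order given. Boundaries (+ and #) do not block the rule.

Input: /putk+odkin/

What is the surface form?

Rule 1: /t/ before /k/ (velar) → [k]
Rule 1: /d/ before /k/ (velar) → [g]
After rule 1: pukk+ogkin
Rule 2: /g/ before /k/ (voiceless) → [k]

[pukk+okkin]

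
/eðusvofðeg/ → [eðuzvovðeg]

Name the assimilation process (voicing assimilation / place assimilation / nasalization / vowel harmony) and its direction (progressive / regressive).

voicing assimilation, regressive

/s/→[z] /f/→[v].
Each target copies a feature from the following segment, so the direction is regressive.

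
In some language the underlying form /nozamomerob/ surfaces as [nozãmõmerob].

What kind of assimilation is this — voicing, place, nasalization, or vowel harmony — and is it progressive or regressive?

/a/→[ã] /o/→[õ].
Each target copies a feature from the following segment, so the direction is regressive.

nasalization, regressive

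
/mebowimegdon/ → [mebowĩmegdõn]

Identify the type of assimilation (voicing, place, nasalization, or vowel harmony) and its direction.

nasalization, regressive

/i/→[ĩ] /o/→[õ].
Each target copies a feature from the following segment, so the direction is regressive.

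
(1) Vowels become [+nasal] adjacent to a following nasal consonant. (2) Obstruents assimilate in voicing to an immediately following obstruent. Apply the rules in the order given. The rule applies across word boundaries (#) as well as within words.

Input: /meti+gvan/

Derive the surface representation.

Rule 1: /a/ before nasal /n/ → [ã]
After rule 1: meti+gvãn
Rule 2: no segment meets the rule's conditions; no change.

[meti+gvãn]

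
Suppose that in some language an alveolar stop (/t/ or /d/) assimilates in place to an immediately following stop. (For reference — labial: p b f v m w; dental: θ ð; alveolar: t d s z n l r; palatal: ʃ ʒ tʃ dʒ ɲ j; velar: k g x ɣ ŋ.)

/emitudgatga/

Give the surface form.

/d/ before /g/ (velar) → [g]
/t/ before /g/ (velar) → [k]

[emituggakga]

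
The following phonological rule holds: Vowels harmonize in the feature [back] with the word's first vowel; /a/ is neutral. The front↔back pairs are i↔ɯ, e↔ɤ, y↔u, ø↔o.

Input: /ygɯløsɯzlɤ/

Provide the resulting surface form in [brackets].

/ɯ/ harmonizes with /y/ ([-back]) → [i]
/ɯ/ harmonizes with /y/ ([-back]) → [i]
/ɤ/ harmonizes with /y/ ([-back]) → [e]

[ygiløsizle]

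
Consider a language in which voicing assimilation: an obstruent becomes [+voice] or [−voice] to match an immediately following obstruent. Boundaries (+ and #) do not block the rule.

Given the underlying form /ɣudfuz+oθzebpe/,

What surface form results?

/d/ before /f/ (voiceless) → [t]
/θ/ before /z/ (voiced) → [ð]
/b/ before /p/ (voiceless) → [p]

[ɣutfuz+oðzeppe]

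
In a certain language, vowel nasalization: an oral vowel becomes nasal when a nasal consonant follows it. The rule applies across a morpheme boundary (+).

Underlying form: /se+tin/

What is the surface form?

/i/ before nasal /n/ → [ĩ]

[se+tĩn]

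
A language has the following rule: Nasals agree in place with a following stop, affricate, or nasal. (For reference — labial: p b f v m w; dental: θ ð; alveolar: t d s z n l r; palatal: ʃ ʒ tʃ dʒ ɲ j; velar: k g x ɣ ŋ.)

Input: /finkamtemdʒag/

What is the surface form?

/n/ before /k/ (velar) → [ŋ]
/m/ before /t/ (alveolar) → [n]
/m/ before /dʒ/ (palatal) → [ɲ]

[fiŋkanteɲdʒag]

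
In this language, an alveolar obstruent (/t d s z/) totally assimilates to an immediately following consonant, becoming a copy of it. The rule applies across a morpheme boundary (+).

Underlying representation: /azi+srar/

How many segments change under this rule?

/s/ before /r/ → [r] (total assimilation)
1 segment changes.

1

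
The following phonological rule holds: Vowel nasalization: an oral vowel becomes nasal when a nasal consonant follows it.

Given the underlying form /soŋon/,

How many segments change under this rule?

2

/o/ before nasal /ŋ/ → [õ]
/o/ before nasal /n/ → [õ]
2 segments change.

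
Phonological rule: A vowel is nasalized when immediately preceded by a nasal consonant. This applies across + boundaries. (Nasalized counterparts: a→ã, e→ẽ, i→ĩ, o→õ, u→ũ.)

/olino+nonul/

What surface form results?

/o/ after nasal /n/ → [õ]
/o/ after nasal /n/ → [õ]
/u/ after nasal /n/ → [ũ]

[olinõ+nõnũl]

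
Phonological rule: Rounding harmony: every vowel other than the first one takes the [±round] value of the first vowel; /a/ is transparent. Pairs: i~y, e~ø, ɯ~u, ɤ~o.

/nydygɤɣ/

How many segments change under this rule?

1

/ɤ/ harmonizes with /y/ ([+round]) → [o]
1 segment changes.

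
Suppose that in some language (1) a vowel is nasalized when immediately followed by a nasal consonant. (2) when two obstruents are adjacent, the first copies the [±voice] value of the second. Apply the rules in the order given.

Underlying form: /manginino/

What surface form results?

[mãngĩnĩno]

Rule 1: /a/ before nasal /n/ → [ã]
Rule 1: /i/ before nasal /n/ → [ĩ]
Rule 1: /i/ before nasal /n/ → [ĩ]
After rule 1: mãngĩnĩno
Rule 2: no segment meets the rule's conditions; no change.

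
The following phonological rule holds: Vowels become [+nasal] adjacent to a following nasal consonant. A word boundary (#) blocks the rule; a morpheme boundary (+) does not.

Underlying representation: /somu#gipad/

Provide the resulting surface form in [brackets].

[sõmu#gipad]

/o/ before nasal /m/ → [õ]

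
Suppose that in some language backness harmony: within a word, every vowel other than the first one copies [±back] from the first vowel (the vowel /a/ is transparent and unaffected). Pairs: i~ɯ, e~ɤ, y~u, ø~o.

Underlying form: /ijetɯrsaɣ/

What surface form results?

/ɯ/ harmonizes with /i/ ([-back]) → [i]

[ijetirsaɣ]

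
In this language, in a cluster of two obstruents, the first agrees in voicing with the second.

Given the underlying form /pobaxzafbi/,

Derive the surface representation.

[pobaɣzavbi]

/x/ before /z/ (voiced) → [ɣ]
/f/ before /b/ (voiced) → [v]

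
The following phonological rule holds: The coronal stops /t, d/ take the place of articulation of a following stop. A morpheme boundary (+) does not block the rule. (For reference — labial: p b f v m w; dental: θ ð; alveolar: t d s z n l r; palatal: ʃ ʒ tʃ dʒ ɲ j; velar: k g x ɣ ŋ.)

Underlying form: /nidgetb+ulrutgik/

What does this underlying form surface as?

/d/ before /g/ (velar) → [g]
/t/ before /b/ (labial) → [p]
/t/ before /g/ (velar) → [k]

[niggepb+ulrukgik]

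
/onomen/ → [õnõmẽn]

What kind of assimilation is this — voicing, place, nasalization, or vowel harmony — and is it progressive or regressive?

/o/→[õ] /o/→[õ] /e/→[ẽ].
Each target copies a feature from the following segment, so the direction is regressive.

nasalization, regressive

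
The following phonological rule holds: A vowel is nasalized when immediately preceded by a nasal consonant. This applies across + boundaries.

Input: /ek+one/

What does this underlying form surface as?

[ek+onẽ]

/e/ after nasal /n/ → [ẽ]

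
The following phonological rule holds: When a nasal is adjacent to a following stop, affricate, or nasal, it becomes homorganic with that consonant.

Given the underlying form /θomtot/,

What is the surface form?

/m/ before /t/ (alveolar) → [n]

[θontot]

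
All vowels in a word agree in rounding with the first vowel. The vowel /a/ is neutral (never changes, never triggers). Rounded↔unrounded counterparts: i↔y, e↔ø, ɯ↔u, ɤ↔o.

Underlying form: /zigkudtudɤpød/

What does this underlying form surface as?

/u/ harmonizes with /i/ ([-round]) → [ɯ]
/u/ harmonizes with /i/ ([-round]) → [ɯ]
/ø/ harmonizes with /i/ ([-round]) → [e]

[zigkɯdtɯdɤped]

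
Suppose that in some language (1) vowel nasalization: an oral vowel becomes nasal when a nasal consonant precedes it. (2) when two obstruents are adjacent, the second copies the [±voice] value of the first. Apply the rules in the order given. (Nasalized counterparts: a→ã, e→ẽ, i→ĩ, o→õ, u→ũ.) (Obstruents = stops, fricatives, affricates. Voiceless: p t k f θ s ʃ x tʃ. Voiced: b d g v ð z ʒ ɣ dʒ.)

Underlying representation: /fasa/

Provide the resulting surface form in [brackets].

[fasa]

Rule 1: no segment meets the rule's conditions; no change.
After rule 1: fasa
Rule 2: no segment meets the rule's conditions; no change.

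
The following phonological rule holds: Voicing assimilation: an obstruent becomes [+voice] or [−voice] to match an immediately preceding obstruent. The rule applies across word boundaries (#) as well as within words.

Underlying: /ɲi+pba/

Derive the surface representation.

[ɲi+ppa]

/b/ after /p/ (voiceless) → [p]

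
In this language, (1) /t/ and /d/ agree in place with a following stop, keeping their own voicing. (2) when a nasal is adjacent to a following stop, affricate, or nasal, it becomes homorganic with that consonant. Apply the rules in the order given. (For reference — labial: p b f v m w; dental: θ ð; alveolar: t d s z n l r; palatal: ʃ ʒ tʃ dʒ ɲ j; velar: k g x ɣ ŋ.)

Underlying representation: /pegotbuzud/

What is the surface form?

[pegopbuzud]

Rule 1: /t/ before /b/ (labial) → [p]
After rule 1: pegopbuzud
Rule 2: no segment meets the rule's conditions; no change.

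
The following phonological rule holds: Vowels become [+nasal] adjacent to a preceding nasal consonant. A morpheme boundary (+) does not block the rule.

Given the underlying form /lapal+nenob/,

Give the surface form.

/e/ after nasal /n/ → [ẽ]
/o/ after nasal /n/ → [õ]

[lapal+nẽnõb]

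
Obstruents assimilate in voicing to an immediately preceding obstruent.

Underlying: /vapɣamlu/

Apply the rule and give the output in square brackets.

[vapxamlu]

/ɣ/ after /p/ (voiceless) → [x]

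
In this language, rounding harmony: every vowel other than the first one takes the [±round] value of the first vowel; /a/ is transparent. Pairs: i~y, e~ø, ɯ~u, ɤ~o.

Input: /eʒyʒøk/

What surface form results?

/y/ harmonizes with /e/ ([-round]) → [i]
/ø/ harmonizes with /e/ ([-round]) → [e]

[eʒiʒek]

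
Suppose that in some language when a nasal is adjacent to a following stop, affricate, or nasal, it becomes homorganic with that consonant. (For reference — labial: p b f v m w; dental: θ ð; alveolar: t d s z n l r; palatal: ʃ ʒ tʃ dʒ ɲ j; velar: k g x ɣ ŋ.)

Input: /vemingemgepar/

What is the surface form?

[vemiŋgeŋgepar]

/n/ before /g/ (velar) → [ŋ]
/m/ before /g/ (velar) → [ŋ]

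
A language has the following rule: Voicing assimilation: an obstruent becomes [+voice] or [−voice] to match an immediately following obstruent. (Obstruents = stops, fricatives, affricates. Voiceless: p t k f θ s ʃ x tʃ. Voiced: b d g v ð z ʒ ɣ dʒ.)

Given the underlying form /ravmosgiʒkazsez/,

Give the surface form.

/s/ before /g/ (voiced) → [z]
/ʒ/ before /k/ (voiceless) → [ʃ]
/z/ before /s/ (voiceless) → [s]

[ravmozgiʃkassez]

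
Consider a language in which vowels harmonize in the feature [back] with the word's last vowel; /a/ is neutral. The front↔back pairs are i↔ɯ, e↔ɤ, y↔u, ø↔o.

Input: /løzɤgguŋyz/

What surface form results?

[løzeggyŋyz]

/ɤ/ harmonizes with /y/ ([-back]) → [e]
/u/ harmonizes with /y/ ([-back]) → [y]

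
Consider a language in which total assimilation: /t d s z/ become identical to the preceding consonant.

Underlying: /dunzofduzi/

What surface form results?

/z/ after /n/ → [n] (total assimilation)
/d/ after /f/ → [f] (total assimilation)

[dunnoffuzi]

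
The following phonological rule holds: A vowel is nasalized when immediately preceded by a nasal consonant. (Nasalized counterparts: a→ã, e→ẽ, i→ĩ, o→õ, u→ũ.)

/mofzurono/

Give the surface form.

[mõfzuronõ]

/o/ after nasal /m/ → [õ]
/o/ after nasal /n/ → [õ]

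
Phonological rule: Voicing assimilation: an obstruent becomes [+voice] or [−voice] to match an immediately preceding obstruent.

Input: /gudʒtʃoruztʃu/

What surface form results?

[gudʒdʒoruzdʒu]

/tʃ/ after /dʒ/ (voiced) → [dʒ]
/tʃ/ after /z/ (voiced) → [dʒ]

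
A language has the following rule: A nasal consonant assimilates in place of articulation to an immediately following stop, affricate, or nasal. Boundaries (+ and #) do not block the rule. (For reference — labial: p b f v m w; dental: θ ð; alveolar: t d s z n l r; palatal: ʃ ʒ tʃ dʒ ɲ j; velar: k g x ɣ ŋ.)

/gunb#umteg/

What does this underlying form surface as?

[gumb#unteg]

/n/ before /b/ (labial) → [m]
/m/ before /t/ (alveolar) → [n]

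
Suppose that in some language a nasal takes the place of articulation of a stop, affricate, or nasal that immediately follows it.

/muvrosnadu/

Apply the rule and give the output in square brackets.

no segment meets the rule's conditions; no change.

[muvrosnadu]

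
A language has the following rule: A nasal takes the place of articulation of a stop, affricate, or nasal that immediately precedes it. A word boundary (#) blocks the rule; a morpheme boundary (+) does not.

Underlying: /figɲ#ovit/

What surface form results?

/ɲ/ after /g/ (velar) → [ŋ]

[figŋ#ovit]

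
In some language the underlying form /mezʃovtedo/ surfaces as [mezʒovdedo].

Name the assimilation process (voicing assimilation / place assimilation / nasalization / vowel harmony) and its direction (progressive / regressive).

voicing assimilation, progressive

/ʃ/→[ʒ] /t/→[d].
Each target copies a feature from the preceding segment, so the direction is progressive.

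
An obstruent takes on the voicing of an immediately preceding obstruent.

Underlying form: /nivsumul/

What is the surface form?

[nivzumul]

/s/ after /v/ (voiced) → [z]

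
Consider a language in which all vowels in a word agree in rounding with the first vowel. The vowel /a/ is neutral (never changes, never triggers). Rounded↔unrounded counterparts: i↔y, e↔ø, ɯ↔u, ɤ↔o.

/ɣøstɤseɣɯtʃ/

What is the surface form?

[ɣøstosøɣutʃ]

/ɤ/ harmonizes with /ø/ ([+round]) → [o]
/e/ harmonizes with /ø/ ([+round]) → [ø]
/ɯ/ harmonizes with /ø/ ([+round]) → [u]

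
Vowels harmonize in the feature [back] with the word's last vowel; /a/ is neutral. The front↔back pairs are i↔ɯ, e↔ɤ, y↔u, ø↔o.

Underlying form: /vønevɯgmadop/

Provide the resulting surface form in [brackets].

/ø/ harmonizes with /o/ ([+back]) → [o]
/e/ harmonizes with /o/ ([+back]) → [ɤ]

[vonɤvɯgmadop]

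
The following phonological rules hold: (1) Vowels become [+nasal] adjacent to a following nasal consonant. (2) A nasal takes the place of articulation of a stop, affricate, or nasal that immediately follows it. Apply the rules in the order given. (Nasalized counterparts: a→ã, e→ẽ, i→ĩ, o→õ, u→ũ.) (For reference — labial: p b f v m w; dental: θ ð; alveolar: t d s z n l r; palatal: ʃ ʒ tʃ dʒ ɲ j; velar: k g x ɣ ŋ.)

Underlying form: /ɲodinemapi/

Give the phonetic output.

Rule 1: /i/ before nasal /n/ → [ĩ]
Rule 1: /e/ before nasal /m/ → [ẽ]
After rule 1: ɲodĩnẽmapi
Rule 2: no segment meets the rule's conditions; no change.

[ɲodĩnẽmapi]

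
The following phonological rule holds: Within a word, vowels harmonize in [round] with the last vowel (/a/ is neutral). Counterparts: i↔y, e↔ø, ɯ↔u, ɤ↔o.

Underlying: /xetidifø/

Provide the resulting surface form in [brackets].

/e/ harmonizes with /ø/ ([+round]) → [ø]
/i/ harmonizes with /ø/ ([+round]) → [y]
/i/ harmonizes with /ø/ ([+round]) → [y]

[xøtydyfø]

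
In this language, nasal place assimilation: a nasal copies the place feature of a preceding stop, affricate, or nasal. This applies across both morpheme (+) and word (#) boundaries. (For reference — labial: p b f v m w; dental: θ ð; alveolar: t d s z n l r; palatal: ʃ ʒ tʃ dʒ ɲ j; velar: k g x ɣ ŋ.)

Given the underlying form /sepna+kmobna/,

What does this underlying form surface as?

[sepma+kŋobma]

/n/ after /p/ (labial) → [m]
/m/ after /k/ (velar) → [ŋ]
/n/ after /b/ (labial) → [m]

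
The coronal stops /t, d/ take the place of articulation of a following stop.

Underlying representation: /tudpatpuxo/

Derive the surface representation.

[tubpappuxo]

/d/ before /p/ (labial) → [b]
/t/ before /p/ (labial) → [p]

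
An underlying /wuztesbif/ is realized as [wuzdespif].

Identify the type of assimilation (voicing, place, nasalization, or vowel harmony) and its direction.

/t/→[d] /b/→[p].
Each target copies a feature from the preceding segment, so the direction is progressive.

voicing assimilation, progressive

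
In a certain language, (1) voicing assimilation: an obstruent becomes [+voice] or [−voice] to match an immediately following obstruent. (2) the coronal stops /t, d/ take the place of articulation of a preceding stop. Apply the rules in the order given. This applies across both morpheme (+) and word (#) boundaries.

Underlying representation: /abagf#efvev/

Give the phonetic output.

[abakf#evvev]

Rule 1: /g/ before /f/ (voiceless) → [k]
Rule 1: /f/ before /v/ (voiced) → [v]
After rule 1: abakf#evvev
Rule 2: no segment meets the rule's conditions; no change.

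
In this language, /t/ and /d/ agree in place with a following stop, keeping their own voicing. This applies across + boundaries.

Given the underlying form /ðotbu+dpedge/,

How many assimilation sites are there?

3

/t/ before /b/ (labial) → [p]
/d/ before /p/ (labial) → [b]
/d/ before /g/ (velar) → [g]
3 segments change.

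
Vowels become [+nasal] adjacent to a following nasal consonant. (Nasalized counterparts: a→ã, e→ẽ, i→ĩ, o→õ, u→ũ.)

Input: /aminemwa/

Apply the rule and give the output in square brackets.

/a/ before nasal /m/ → [ã]
/i/ before nasal /n/ → [ĩ]
/e/ before nasal /m/ → [ẽ]

[ãmĩnẽmwa]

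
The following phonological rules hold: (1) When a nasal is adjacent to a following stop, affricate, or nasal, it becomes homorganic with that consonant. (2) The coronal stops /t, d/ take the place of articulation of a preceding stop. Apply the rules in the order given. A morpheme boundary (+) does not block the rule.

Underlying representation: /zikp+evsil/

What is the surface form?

[zikp+evsil]

Rule 1: no segment meets the rule's conditions; no change.
After rule 1: zikp+evsil
Rule 2: no segment meets the rule's conditions; no change.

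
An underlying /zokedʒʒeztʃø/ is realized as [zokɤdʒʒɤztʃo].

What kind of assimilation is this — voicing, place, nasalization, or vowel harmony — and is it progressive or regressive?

vowel harmony, progressive

/e/→[ɤ] /e/→[ɤ] /ø/→[o].
Vowels agree with the first vowel, so the harmony is progressive.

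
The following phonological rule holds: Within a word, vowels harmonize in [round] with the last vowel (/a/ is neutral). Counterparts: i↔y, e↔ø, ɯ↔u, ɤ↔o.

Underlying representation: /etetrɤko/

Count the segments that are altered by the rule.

/e/ harmonizes with /o/ ([+round]) → [ø]
/e/ harmonizes with /o/ ([+round]) → [ø]
/ɤ/ harmonizes with /o/ ([+round]) → [o]
3 segments change.

3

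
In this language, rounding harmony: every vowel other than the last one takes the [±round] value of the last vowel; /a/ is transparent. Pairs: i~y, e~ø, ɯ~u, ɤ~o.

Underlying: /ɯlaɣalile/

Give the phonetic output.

no segment meets the rule's conditions; no change.

[ɯlaɣalile]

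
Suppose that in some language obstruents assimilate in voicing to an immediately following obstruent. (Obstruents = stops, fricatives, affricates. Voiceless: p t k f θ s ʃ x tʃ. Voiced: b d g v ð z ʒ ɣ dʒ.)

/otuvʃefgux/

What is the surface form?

/v/ before /ʃ/ (voiceless) → [f]
/f/ before /g/ (voiced) → [v]

[otufʃevgux]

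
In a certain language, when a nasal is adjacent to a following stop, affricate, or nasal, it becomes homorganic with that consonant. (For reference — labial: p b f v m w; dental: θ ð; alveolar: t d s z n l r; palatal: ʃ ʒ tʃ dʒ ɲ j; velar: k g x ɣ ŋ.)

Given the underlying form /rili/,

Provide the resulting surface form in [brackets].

[rili]

no segment meets the rule's conditions; no change.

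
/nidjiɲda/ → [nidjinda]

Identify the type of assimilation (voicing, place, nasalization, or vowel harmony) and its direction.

place assimilation, regressive

/ɲ/→[n].
Each target copies a feature from the following segment, so the direction is regressive.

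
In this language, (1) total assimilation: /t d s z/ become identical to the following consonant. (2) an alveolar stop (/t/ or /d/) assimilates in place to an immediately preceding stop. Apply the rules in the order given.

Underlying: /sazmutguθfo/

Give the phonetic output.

[sammugguθfo]

Rule 1: /z/ before /m/ → [m] (total assimilation)
Rule 1: /t/ before /g/ → [g] (total assimilation)
After rule 1: sammugguθfo
Rule 2: no segment meets the rule's conditions; no change.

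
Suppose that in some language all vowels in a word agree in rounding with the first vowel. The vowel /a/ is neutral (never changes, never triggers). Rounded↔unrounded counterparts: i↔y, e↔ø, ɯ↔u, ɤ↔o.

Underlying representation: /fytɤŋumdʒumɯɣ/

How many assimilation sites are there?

2

/ɤ/ harmonizes with /y/ ([+round]) → [o]
/ɯ/ harmonizes with /y/ ([+round]) → [u]
2 segments change.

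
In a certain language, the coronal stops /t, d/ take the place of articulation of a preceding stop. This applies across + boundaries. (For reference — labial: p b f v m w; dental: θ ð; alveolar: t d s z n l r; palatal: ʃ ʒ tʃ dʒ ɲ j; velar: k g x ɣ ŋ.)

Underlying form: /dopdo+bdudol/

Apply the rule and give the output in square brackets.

[dopbo+bbudol]

/d/ after /p/ (labial) → [b]
/d/ after /b/ (labial) → [b]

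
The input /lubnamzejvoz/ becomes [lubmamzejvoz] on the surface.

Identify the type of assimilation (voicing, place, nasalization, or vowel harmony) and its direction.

place assimilation, progressive

/n/→[m].
Each target copies a feature from the preceding segment, so the direction is progressive.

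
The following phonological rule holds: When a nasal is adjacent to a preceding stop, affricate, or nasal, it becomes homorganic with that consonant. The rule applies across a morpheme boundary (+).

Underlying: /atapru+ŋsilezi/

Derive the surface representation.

[atapru+ŋsilezi]

no segment meets the rule's conditions; no change.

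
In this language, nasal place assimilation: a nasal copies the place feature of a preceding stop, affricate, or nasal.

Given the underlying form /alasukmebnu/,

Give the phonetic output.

/m/ after /k/ (velar) → [ŋ]
/n/ after /b/ (labial) → [m]

[alasukŋebmu]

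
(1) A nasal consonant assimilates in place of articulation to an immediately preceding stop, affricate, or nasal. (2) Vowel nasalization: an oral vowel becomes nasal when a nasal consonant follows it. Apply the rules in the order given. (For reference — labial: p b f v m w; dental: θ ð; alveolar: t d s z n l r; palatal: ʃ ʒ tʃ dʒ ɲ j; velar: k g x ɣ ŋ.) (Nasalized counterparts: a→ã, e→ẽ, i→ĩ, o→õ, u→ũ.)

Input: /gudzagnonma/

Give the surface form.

Rule 1: /n/ after /g/ (velar) → [ŋ]
Rule 1: /m/ after /n/ (alveolar) → [n]
After rule 1: gudzagŋonna
Rule 2: /o/ before nasal /n/ → [õ]

[gudzagŋõnna]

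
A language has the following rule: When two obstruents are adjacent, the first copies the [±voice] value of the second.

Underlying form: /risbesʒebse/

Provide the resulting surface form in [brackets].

/s/ before /b/ (voiced) → [z]
/s/ before /ʒ/ (voiced) → [z]
/b/ before /s/ (voiceless) → [p]

[rizbezʒepse]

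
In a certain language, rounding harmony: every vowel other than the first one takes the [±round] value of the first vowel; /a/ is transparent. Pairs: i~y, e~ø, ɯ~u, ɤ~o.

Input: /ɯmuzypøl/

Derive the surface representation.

[ɯmɯzipel]

/u/ harmonizes with /ɯ/ ([-round]) → [ɯ]
/y/ harmonizes with /ɯ/ ([-round]) → [i]
/ø/ harmonizes with /ɯ/ ([-round]) → [e]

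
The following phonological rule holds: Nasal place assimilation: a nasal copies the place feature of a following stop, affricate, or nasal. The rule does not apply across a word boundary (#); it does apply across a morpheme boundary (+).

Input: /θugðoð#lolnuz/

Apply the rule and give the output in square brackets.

no segment meets the rule's conditions; no change.

[θugðoð#lolnuz]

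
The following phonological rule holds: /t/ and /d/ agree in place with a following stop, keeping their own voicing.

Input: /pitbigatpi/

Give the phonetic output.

/t/ before /b/ (labial) → [p]
/t/ before /p/ (labial) → [p]

[pipbigappi]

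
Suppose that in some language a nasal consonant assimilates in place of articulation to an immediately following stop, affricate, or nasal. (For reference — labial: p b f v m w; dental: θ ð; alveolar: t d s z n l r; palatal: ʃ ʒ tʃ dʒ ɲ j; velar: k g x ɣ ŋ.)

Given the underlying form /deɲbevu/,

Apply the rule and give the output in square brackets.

/ɲ/ before /b/ (labial) → [m]

[dembevu]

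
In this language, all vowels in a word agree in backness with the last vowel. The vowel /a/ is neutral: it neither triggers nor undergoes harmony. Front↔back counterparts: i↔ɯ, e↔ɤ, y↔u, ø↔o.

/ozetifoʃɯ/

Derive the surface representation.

[ozɤtɯfoʃɯ]

/e/ harmonizes with /ɯ/ ([+back]) → [ɤ]
/i/ harmonizes with /ɯ/ ([+back]) → [ɯ]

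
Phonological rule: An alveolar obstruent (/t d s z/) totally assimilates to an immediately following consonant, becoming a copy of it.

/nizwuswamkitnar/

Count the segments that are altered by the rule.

3

/z/ before /w/ → [w] (total assimilation)
/s/ before /w/ → [w] (total assimilation)
/t/ before /n/ → [n] (total assimilation)
3 segments change.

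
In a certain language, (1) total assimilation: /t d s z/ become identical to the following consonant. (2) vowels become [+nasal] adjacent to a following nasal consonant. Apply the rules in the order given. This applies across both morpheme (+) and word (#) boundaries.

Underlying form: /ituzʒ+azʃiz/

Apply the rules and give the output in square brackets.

Rule 1: /z/ before /ʒ/ → [ʒ] (total assimilation)
Rule 1: /z/ before /ʃ/ → [ʃ] (total assimilation)
After rule 1: ituʒʒ+aʃʃiz
Rule 2: no segment meets the rule's conditions; no change.

[ituʒʒ+aʃʃiz]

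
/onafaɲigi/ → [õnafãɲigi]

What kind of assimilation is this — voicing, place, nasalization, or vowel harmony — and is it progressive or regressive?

nasalization, regressive

/o/→[õ] /a/→[ã].
Each target copies a feature from the following segment, so the direction is regressive.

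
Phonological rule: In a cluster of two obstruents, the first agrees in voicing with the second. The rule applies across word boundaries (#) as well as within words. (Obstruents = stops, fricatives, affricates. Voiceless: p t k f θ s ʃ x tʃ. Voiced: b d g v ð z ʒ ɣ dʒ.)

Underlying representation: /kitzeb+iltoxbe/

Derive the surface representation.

/t/ before /z/ (voiced) → [d]
/x/ before /b/ (voiced) → [ɣ]

[kidzeb+iltoɣbe]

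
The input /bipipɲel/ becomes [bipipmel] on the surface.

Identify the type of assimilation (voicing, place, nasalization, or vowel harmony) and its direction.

/ɲ/→[m].
Each target copies a feature from the preceding segment, so the direction is progressive.

place assimilation, progressive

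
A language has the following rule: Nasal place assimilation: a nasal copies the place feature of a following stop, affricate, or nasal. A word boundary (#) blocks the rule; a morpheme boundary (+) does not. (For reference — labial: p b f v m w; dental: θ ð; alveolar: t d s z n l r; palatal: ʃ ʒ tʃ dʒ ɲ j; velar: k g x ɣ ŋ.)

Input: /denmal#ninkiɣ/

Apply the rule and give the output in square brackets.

/n/ before /m/ (labial) → [m]
/n/ before /k/ (velar) → [ŋ]

[demmal#niŋkiɣ]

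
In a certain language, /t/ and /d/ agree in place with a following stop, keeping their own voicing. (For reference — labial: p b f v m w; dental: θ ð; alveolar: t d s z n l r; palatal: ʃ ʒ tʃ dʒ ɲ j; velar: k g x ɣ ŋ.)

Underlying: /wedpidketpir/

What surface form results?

/d/ before /p/ (labial) → [b]
/d/ before /k/ (velar) → [g]
/t/ before /p/ (labial) → [p]

[webpigkeppir]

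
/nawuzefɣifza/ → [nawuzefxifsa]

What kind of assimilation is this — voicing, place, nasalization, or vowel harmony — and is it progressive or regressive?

/ɣ/→[x] /z/→[s].
Each target copies a feature from the preceding segment, so the direction is progressive.

voicing assimilation, progressive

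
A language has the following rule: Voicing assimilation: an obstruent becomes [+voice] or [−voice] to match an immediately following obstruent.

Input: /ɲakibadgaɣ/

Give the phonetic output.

no segment meets the rule's conditions; no change.

[ɲakibadgaɣ]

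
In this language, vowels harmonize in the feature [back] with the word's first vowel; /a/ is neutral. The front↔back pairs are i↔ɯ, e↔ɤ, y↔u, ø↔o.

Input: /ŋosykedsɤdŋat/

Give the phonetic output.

/y/ harmonizes with /o/ ([+back]) → [u]
/e/ harmonizes with /o/ ([+back]) → [ɤ]

[ŋosukɤdsɤdŋat]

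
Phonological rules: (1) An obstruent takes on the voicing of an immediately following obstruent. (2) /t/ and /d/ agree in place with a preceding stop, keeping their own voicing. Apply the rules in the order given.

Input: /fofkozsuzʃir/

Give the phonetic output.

[fofkossusʃir]

Rule 1: /z/ before /s/ (voiceless) → [s]
Rule 1: /z/ before /ʃ/ (voiceless) → [s]
After rule 1: fofkossusʃir
Rule 2: no segment meets the rule's conditions; no change.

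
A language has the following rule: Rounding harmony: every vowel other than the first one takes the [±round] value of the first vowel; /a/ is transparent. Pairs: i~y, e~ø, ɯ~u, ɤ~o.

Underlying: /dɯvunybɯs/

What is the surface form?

/u/ harmonizes with /ɯ/ ([-round]) → [ɯ]
/y/ harmonizes with /ɯ/ ([-round]) → [i]

[dɯvɯnibɯs]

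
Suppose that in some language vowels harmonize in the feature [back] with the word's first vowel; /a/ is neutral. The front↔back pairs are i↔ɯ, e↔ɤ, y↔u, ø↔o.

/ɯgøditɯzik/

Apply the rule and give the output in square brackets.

/ø/ harmonizes with /ɯ/ ([+back]) → [o]
/i/ harmonizes with /ɯ/ ([+back]) → [ɯ]
/i/ harmonizes with /ɯ/ ([+back]) → [ɯ]

[ɯgodɯtɯzɯk]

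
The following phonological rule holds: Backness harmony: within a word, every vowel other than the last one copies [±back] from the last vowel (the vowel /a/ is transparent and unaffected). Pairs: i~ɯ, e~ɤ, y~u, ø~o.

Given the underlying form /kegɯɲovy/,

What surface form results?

/ɯ/ harmonizes with /y/ ([-back]) → [i]
/o/ harmonizes with /y/ ([-back]) → [ø]

[kegiɲøvy]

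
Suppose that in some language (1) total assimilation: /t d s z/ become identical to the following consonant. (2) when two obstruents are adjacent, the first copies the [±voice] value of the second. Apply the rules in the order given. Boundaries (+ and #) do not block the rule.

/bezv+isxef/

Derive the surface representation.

Rule 1: /z/ before /v/ → [v] (total assimilation)
Rule 1: /s/ before /x/ → [x] (total assimilation)
After rule 1: bevv+ixxef
Rule 2: no segment meets the rule's conditions; no change.

[bevv+ixxef]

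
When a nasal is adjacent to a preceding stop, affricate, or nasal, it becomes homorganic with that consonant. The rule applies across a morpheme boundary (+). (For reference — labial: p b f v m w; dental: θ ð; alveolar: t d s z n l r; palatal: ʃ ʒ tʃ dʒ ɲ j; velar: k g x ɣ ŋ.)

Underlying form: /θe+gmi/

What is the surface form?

[θe+gŋi]

/m/ after /g/ (velar) → [ŋ]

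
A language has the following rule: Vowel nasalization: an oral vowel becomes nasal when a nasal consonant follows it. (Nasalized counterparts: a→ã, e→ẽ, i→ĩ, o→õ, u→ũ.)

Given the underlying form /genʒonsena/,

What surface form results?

/e/ before nasal /n/ → [ẽ]
/o/ before nasal /n/ → [õ]
/e/ before nasal /n/ → [ẽ]

[gẽnʒõnsẽna]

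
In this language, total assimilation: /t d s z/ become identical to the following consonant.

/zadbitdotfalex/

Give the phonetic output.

/d/ before /b/ → [b] (total assimilation)
/t/ before /d/ → [d] (total assimilation)
/t/ before /f/ → [f] (total assimilation)

[zabbiddoffalex]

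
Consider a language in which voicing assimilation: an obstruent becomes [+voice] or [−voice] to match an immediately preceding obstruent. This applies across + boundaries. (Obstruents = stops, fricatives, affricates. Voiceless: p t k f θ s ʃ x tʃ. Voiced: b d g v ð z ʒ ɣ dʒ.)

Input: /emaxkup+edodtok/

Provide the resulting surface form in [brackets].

[emaxkup+edoddok]

/t/ after /d/ (voiced) → [d]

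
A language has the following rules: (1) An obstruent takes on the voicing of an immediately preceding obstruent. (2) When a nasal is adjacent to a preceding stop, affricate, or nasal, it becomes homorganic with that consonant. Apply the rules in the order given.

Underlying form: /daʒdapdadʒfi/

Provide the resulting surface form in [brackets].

Rule 1: /d/ after /p/ (voiceless) → [t]
Rule 1: /f/ after /dʒ/ (voiced) → [v]
After rule 1: daʒdaptadʒvi
Rule 2: no segment meets the rule's conditions; no change.

[daʒdaptadʒvi]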